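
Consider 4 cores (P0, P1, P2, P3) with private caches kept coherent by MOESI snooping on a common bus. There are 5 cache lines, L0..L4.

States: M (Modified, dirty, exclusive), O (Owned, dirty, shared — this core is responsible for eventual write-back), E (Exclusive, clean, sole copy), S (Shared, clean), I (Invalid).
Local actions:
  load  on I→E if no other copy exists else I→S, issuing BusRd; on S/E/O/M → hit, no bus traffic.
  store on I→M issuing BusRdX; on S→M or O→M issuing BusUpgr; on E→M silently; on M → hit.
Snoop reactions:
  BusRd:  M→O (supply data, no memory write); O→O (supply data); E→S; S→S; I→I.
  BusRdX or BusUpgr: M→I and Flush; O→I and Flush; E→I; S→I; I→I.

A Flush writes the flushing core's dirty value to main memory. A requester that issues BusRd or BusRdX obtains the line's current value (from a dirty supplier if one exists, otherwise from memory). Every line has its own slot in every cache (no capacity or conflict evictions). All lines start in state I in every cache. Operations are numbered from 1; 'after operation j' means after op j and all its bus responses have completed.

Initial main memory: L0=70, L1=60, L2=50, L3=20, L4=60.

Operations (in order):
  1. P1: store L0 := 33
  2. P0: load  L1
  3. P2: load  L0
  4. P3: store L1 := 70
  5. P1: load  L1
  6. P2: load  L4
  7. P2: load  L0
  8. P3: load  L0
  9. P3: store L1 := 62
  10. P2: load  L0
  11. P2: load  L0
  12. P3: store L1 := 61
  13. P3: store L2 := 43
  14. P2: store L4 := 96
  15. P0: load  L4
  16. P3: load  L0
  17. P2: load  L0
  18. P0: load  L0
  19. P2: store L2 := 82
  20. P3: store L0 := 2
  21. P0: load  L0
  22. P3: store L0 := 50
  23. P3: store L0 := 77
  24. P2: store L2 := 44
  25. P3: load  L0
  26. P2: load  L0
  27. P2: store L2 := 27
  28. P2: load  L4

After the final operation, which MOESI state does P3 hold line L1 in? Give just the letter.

state = M

step 1: P1: store L0 := 33  ⟶  IMII  (L0)  txn=BusRdX  M[L0]=70
step 2: P0: load  L1  ⟶  EIII  (L1)  txn=BusRd  M[L1]=60
step 3: P2: load  L0  ⟶  IOSI  (L0)  txn=BusRd  M[L0]=70
step 4: P3: store L1 := 70  ⟶  IIIM  (L1)  txn=BusRdX  M[L1]=60
step 5: P1: load  L1  ⟶  ISIO  (L1)  txn=BusRd  M[L1]=60
step 6: P2: load  L4  ⟶  IIEI  (L4)  txn=BusRd  M[L4]=60
step 7: P2: load  L0  ⟶  IOSI  (L0)  txn=∅  M[L0]=70
step 8: P3: load  L0  ⟶  IOSS  (L0)  txn=BusRd  M[L0]=70
step 9: P3: store L1 := 62  ⟶  IIIM  (L1)  txn=BusUpgr  M[L1]=60
step 10: P2: load  L0  ⟶  IOSS  (L0)  txn=∅  M[L0]=70
step 11: P2: load  L0  ⟶  IOSS  (L0)  txn=∅  M[L0]=70
step 12: P3: store L1 := 61  ⟶  IIIM  (L1)  txn=∅  M[L1]=60
step 13: P3: store L2 := 43  ⟶  IIIM  (L2)  txn=BusRdX  M[L2]=50
step 14: P2: store L4 := 96  ⟶  IIMI  (L4)  txn=∅  M[L4]=60
step 15: P0: load  L4  ⟶  SIOI  (L4)  txn=BusRd  M[L4]=60
step 16: P3: load  L0  ⟶  IOSS  (L0)  txn=∅  M[L0]=70
step 17: P2: load  L0  ⟶  IOSS  (L0)  txn=∅  M[L0]=70
step 18: P0: load  L0  ⟶  SOSS  (L0)  txn=BusRd  M[L0]=70
step 19: P2: store L2 := 82  ⟶  IIMI  (L2)  txn=BusRdX+Flush  M[L2]=43
step 20: P3: store L0 := 2  ⟶  IIIM  (L0)  txn=BusUpgr+Flush  M[L0]=33
step 21: P0: load  L0  ⟶  SIIO  (L0)  txn=BusRd  M[L0]=33
step 22: P3: store L0 := 50  ⟶  IIIM  (L0)  txn=BusUpgr  M[L0]=33
step 23: P3: store L0 := 77  ⟶  IIIM  (L0)  txn=∅  M[L0]=33
step 24: P2: store L2 := 44  ⟶  IIMI  (L2)  txn=∅  M[L2]=43
step 25: P3: load  L0  ⟶  IIIM  (L0)  txn=∅  M[L0]=33
step 26: P2: load  L0  ⟶  IISO  (L0)  txn=BusRd  M[L0]=33
step 27: P2: store L2 := 27  ⟶  IIMI  (L2)  txn=∅  M[L2]=43
step 28: P2: load  L4  ⟶  SIOI  (L4)  txn=∅  M[L4]=60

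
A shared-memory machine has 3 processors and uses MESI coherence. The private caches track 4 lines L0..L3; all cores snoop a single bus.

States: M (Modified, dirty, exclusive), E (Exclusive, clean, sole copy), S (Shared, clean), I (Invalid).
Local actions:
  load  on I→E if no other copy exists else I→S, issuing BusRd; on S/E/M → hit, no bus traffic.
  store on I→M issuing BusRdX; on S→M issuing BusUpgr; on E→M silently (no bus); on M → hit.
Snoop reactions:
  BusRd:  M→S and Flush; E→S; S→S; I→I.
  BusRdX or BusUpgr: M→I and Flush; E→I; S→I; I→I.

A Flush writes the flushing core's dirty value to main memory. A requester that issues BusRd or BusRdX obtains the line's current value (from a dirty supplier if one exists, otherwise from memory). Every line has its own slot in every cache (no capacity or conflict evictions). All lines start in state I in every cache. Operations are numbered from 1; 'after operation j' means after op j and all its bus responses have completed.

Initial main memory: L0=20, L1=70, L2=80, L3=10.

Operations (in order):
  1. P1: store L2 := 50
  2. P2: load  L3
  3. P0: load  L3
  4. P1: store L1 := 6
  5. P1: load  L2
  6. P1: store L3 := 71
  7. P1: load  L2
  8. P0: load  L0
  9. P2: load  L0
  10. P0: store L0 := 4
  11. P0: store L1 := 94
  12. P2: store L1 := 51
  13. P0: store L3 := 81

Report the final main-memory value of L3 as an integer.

memory[L3] = 71

[1] P1: store L2 := 50 | P0:I, P1:M(50), P2:I | bus: BusRdX
[2] P2: load  L3 | P0:I, P1:I, P2:E(10) | bus: BusRd
[3] P0: load  L3 | P0:S(10), P1:I, P2:S(10) | bus: BusRd
[4] P1: store L1 := 6 | P0:I, P1:M(6), P2:I | bus: BusRdX
[5] P1: load  L2 | P0:I, P1:M(50), P2:I | bus: none
[6] P1: store L3 := 71 | P0:I, P1:M(71), P2:I | bus: BusRdX
[7] P1: load  L2 | P0:I, P1:M(50), P2:I | bus: none
[8] P0: load  L0 | P0:E(20), P1:I, P2:I | bus: BusRd
[9] P2: load  L0 | P0:S(20), P1:I, P2:S(20) | bus: BusRd
[10] P0: store L0 := 4 | P0:M(4), P1:I, P2:I | bus: BusUpgr
[11] P0: store L1 := 94 | P0:M(94), P1:I, P2:I | bus: BusRdX,Flush
[12] P2: store L1 := 51 | P0:I, P1:I, P2:M(51) | bus: BusRdX,Flush
[13] P0: store L3 := 81 | P0:M(81), P1:I, P2:I | bus: BusRdX,Flush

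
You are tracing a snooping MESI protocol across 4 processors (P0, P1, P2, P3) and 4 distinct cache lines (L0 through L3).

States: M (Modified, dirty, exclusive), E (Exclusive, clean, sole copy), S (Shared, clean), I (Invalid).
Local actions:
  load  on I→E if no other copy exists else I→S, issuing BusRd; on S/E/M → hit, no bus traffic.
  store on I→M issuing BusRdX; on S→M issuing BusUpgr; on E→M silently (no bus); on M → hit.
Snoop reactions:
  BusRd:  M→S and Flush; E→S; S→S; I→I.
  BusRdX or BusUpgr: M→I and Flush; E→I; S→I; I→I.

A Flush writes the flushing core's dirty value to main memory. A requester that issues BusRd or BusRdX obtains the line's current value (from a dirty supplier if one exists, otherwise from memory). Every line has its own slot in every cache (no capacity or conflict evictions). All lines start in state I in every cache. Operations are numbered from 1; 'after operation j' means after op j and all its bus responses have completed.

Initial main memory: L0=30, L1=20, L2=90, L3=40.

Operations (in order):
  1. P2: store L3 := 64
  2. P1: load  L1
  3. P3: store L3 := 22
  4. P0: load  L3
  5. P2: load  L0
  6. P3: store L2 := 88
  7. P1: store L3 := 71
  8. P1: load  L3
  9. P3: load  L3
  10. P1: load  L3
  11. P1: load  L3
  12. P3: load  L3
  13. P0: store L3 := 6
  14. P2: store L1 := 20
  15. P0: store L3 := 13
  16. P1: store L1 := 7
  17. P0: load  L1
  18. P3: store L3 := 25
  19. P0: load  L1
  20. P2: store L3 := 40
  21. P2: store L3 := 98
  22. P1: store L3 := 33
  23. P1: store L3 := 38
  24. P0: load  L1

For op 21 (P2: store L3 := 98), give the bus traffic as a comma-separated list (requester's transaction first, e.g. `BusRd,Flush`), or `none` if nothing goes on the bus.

[1] P2: store L3 := 64 | P0:I, P1:I, P2:M(64), P3:I | bus: BusRdX
[2] P1: load  L1 | P0:I, P1:E(20), P2:I, P3:I | bus: BusRd
[3] P3: store L3 := 22 | P0:I, P1:I, P2:I, P3:M(22) | bus: BusRdX,Flush
[4] P0: load  L3 | P0:S(22), P1:I, P2:I, P3:S(22) | bus: BusRd,Flush
[5] P2: load  L0 | P0:I, P1:I, P2:E(30), P3:I | bus: BusRd
[6] P3: store L2 := 88 | P0:I, P1:I, P2:I, P3:M(88) | bus: BusRdX
[7] P1: store L3 := 71 | P0:I, P1:M(71), P2:I, P3:I | bus: BusRdX
[8] P1: load  L3 | P0:I, P1:M(71), P2:I, P3:I | bus: none
[9] P3: load  L3 | P0:I, P1:S(71), P2:I, P3:S(71) | bus: BusRd,Flush
[10] P1: load  L3 | P0:I, P1:S(71), P2:I, P3:S(71) | bus: none
[11] P1: load  L3 | P0:I, P1:S(71), P2:I, P3:S(71) | bus: none
[12] P3: load  L3 | P0:I, P1:S(71), P2:I, P3:S(71) | bus: none
[13] P0: store L3 := 6 | P0:M(6), P1:I, P2:I, P3:I | bus: BusRdX
[14] P2: store L1 := 20 | P0:I, P1:I, P2:M(20), P3:I | bus: BusRdX
[15] P0: store L3 := 13 | P0:M(13), P1:I, P2:I, P3:I | bus: none
[16] P1: store L1 := 7 | P0:I, P1:M(7), P2:I, P3:I | bus: BusRdX,Flush
[17] P0: load  L1 | P0:S(7), P1:S(7), P2:I, P3:I | bus: BusRd,Flush
[18] P3: store L3 := 25 | P0:I, P1:I, P2:I, P3:M(25) | bus: BusRdX,Flush
[19] P0: load  L1 | P0:S(7), P1:S(7), P2:I, P3:I | bus: none
[20] P2: store L3 := 40 | P0:I, P1:I, P2:M(40), P3:I | bus: BusRdX,Flush
[21] P2: store L3 := 98 | P0:I, P1:I, P2:M(98), P3:I | bus: none
[22] P1: store L3 := 33 | P0:I, P1:M(33), P2:I, P3:I | bus: BusRdX,Flush
[23] P1: store L3 := 38 | P0:I, P1:M(38), P2:I, P3:I | bus: none
[24] P0: load  L1 | P0:S(7), P1:S(7), P2:I, P3:I | bus: none

bus = none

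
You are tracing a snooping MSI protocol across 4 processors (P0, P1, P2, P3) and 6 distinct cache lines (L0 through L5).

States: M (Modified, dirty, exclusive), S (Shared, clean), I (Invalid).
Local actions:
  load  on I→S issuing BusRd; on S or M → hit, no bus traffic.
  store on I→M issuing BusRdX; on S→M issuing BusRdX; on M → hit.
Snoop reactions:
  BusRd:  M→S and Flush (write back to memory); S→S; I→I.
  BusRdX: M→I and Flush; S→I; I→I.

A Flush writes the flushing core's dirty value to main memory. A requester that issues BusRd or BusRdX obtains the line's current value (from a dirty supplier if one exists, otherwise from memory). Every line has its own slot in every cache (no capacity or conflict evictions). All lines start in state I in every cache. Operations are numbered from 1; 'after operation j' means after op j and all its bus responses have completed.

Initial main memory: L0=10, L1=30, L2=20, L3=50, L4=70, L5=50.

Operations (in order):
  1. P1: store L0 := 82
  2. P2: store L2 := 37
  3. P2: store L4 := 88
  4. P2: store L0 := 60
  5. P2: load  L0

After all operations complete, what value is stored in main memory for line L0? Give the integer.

step 1: P1: store L0 := 82  ⟶  IMII  (L0)  txn=BusRdX  M[L0]=10
step 2: P2: store L2 := 37  ⟶  IIMI  (L2)  txn=BusRdX  M[L2]=20
step 3: P2: store L4 := 88  ⟶  IIMI  (L4)  txn=BusRdX  M[L4]=70
step 4: P2: store L0 := 60  ⟶  IIMI  (L0)  txn=BusRdX+Flush  M[L0]=82
step 5: P2: load  L0  ⟶  IIMI  (L0)  txn=∅  M[L0]=82

memory[L0] = 82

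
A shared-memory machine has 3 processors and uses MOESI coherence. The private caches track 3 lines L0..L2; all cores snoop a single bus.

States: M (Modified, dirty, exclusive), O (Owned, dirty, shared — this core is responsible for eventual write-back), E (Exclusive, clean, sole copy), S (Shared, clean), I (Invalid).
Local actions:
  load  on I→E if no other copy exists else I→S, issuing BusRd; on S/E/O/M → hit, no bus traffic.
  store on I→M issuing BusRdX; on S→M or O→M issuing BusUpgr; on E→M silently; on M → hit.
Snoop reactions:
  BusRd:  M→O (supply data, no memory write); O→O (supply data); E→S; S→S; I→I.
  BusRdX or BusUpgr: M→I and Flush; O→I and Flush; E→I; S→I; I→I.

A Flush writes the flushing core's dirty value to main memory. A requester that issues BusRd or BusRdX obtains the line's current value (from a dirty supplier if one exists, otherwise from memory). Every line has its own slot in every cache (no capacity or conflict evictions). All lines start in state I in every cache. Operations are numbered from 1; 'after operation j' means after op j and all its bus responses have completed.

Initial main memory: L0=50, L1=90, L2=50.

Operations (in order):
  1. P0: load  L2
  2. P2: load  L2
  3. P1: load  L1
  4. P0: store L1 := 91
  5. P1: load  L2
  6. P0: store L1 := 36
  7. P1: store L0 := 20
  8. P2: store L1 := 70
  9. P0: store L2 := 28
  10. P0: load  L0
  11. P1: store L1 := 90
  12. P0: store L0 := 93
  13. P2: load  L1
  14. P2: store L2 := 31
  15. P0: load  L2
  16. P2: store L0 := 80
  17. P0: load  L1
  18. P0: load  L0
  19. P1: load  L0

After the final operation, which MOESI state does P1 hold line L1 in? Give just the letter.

state = O

  op1 P0: load  L2 → E/I/I on L2; bus BusRd; mem=50
  op2 P2: load  L2 → S/I/S on L2; bus BusRd; mem=50
  op3 P1: load  L1 → I/E/I on L1; bus BusRd; mem=90
  op4 P0: store L1 := 91 → M/I/I on L1; bus BusRdX; mem=90
  op5 P1: load  L2 → S/S/S on L2; bus BusRd; mem=50
  op6 P0: store L1 := 36 → M/I/I on L1; bus (none); mem=90
  op7 P1: store L0 := 20 → I/M/I on L0; bus BusRdX; mem=50
  op8 P2: store L1 := 70 → I/I/M on L1; bus BusRdX Flush; mem=36
  op9 P0: store L2 := 28 → M/I/I on L2; bus BusUpgr; mem=50
  op10 P0: load  L0 → S/O/I on L0; bus BusRd; mem=50
  op11 P1: store L1 := 90 → I/M/I on L1; bus BusRdX Flush; mem=70
  op12 P0: store L0 := 93 → M/I/I on L0; bus BusUpgr Flush; mem=20
  op13 P2: load  L1 → I/O/S on L1; bus BusRd; mem=70
  op14 P2: store L2 := 31 → I/I/M on L2; bus BusRdX Flush; mem=28
  op15 P0: load  L2 → S/I/O on L2; bus BusRd; mem=28
  op16 P2: store L0 := 80 → I/I/M on L0; bus BusRdX Flush; mem=93
  op17 P0: load  L1 → S/O/S on L1; bus BusRd; mem=70
  op18 P0: load  L0 → S/I/O on L0; bus BusRd; mem=93
  op19 P1: load  L0 → S/S/O on L0; bus BusRd; mem=93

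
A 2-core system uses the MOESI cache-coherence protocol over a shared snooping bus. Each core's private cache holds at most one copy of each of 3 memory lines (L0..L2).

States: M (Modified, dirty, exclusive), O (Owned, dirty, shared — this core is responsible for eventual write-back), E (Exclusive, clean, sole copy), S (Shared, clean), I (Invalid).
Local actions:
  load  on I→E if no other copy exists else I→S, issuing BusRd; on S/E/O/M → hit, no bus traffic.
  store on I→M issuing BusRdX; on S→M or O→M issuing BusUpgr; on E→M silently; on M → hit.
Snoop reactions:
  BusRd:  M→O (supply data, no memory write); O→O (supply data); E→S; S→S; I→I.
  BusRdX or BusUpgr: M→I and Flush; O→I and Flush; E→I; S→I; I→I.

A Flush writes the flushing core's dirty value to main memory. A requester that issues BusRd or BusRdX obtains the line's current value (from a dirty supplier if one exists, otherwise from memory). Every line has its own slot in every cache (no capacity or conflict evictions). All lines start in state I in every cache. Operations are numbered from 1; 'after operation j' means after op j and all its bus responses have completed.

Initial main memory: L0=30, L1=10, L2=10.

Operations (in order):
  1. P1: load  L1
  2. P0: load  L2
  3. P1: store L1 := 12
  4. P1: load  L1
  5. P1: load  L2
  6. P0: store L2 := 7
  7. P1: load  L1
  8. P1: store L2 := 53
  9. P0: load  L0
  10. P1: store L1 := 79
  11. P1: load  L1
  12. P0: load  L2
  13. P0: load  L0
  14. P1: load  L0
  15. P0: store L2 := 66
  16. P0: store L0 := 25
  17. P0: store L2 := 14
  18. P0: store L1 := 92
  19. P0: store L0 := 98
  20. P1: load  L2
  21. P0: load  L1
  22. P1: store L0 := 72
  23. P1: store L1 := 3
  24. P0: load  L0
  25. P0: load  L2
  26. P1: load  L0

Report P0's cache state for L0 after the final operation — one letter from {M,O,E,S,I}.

  op1 P1: load  L1 → I/E on L1; bus BusRd; mem=10
  op2 P0: load  L2 → E/I on L2; bus BusRd; mem=10
  op3 P1: store L1 := 12 → I/M on L1; bus (none); mem=10
  op4 P1: load  L1 → I/M on L1; bus (none); mem=10
  op5 P1: load  L2 → S/S on L2; bus BusRd; mem=10
  op6 P0: store L2 := 7 → M/I on L2; bus BusUpgr; mem=10
  op7 P1: load  L1 → I/M on L1; bus (none); mem=10
  op8 P1: store L2 := 53 → I/M on L2; bus BusRdX Flush; mem=7
  op9 P0: load  L0 → E/I on L0; bus BusRd; mem=30
  op10 P1: store L1 := 79 → I/M on L1; bus (none); mem=10
  op11 P1: load  L1 → I/M on L1; bus (none); mem=10
  op12 P0: load  L2 → S/O on L2; bus BusRd; mem=7
  op13 P0: load  L0 → E/I on L0; bus (none); mem=30
  op14 P1: load  L0 → S/S on L0; bus BusRd; mem=30
  op15 P0: store L2 := 66 → M/I on L2; bus BusUpgr Flush; mem=53
  op16 P0: store L0 := 25 → M/I on L0; bus BusUpgr; mem=30
  op17 P0: store L2 := 14 → M/I on L2; bus (none); mem=53
  op18 P0: store L1 := 92 → M/I on L1; bus BusRdX Flush; mem=79
  op19 P0: store L0 := 98 → M/I on L0; bus (none); mem=30
  op20 P1: load  L2 → O/S on L2; bus BusRd; mem=53
  op21 P0: load  L1 → M/I on L1; bus (none); mem=79
  op22 P1: store L0 := 72 → I/M on L0; bus BusRdX Flush; mem=98
  op23 P1: store L1 := 3 → I/M on L1; bus BusRdX Flush; mem=92
  op24 P0: load  L0 → S/O on L0; bus BusRd; mem=98
  op25 P0: load  L2 → O/S on L2; bus (none); mem=53
  op26 P1: load  L0 → S/O on L0; bus (none); mem=98

state = S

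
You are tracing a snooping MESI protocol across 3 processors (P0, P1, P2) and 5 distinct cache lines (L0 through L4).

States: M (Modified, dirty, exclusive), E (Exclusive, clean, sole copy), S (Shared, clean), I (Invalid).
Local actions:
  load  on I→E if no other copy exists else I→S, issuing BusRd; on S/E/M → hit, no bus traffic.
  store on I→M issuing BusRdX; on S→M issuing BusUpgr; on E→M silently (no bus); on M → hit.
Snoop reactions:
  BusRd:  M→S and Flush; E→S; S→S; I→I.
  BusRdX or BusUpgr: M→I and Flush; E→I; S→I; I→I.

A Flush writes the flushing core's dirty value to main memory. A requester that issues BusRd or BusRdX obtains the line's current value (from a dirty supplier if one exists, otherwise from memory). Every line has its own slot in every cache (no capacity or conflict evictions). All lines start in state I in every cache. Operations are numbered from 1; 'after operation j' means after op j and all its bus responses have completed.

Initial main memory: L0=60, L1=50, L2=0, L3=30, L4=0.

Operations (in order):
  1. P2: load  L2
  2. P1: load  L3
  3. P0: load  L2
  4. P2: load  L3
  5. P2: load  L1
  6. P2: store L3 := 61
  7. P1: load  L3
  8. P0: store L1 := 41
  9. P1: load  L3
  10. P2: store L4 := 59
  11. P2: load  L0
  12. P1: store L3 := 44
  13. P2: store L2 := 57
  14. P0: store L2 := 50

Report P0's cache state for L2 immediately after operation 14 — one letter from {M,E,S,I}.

[1] P2: load  L2 | P0:I, P1:I, P2:E(0) | bus: BusRd
[2] P1: load  L3 | P0:I, P1:E(30), P2:I | bus: BusRd
[3] P0: load  L2 | P0:S(0), P1:I, P2:S(0) | bus: BusRd
[4] P2: load  L3 | P0:I, P1:S(30), P2:S(30) | bus: BusRd
[5] P2: load  L1 | P0:I, P1:I, P2:E(50) | bus: BusRd
[6] P2: store L3 := 61 | P0:I, P1:I, P2:M(61) | bus: BusUpgr
[7] P1: load  L3 | P0:I, P1:S(61), P2:S(61) | bus: BusRd,Flush
[8] P0: store L1 := 41 | P0:M(41), P1:I, P2:I | bus: BusRdX
[9] P1: load  L3 | P0:I, P1:S(61), P2:S(61) | bus: none
[10] P2: store L4 := 59 | P0:I, P1:I, P2:M(59) | bus: BusRdX
[11] P2: load  L0 | P0:I, P1:I, P2:E(60) | bus: BusRd
[12] P1: store L3 := 44 | P0:I, P1:M(44), P2:I | bus: BusUpgr
[13] P2: store L2 := 57 | P0:I, P1:I, P2:M(57) | bus: BusUpgr
[14] P0: store L2 := 50 | P0:M(50), P1:I, P2:I | bus: BusRdX,Flush

state = M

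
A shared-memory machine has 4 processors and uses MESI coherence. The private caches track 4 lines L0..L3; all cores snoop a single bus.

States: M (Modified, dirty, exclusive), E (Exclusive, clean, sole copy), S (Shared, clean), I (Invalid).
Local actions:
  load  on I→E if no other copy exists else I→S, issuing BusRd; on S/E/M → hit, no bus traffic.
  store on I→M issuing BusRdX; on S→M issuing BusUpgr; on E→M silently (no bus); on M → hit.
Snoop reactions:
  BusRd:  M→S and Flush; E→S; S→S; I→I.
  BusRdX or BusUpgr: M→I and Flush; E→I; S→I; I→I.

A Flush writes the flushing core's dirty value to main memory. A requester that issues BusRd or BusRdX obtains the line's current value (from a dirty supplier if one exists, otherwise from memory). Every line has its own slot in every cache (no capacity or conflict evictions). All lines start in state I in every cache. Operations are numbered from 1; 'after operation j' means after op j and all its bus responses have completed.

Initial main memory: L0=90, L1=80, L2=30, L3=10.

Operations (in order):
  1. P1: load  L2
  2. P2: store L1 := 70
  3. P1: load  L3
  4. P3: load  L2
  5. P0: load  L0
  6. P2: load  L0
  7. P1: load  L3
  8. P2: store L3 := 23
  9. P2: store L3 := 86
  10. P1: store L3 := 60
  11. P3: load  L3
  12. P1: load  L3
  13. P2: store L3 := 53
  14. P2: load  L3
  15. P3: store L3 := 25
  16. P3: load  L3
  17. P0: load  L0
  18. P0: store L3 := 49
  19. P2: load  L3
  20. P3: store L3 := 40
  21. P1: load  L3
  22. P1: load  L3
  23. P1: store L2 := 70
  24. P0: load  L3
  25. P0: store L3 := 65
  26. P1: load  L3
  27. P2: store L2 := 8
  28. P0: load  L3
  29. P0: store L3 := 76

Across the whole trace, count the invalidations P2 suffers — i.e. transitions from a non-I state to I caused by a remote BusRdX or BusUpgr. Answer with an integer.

[1] P1: load  L2 | P0:I, P1:E(30), P2:I, P3:I | bus: BusRd
[2] P2: store L1 := 70 | P0:I, P1:I, P2:M(70), P3:I | bus: BusRdX
[3] P1: load  L3 | P0:I, P1:E(10), P2:I, P3:I | bus: BusRd
[4] P3: load  L2 | P0:I, P1:S(30), P2:I, P3:S(30) | bus: BusRd
[5] P0: load  L0 | P0:E(90), P1:I, P2:I, P3:I | bus: BusRd
[6] P2: load  L0 | P0:S(90), P1:I, P2:S(90), P3:I | bus: BusRd
[7] P1: load  L3 | P0:I, P1:E(10), P2:I, P3:I | bus: none
[8] P2: store L3 := 23 | P0:I, P1:I, P2:M(23), P3:I | bus: BusRdX
[9] P2: store L3 := 86 | P0:I, P1:I, P2:M(86), P3:I | bus: none
[10] P1: store L3 := 60 | P0:I, P1:M(60), P2:I, P3:I | bus: BusRdX,Flush
[11] P3: load  L3 | P0:I, P1:S(60), P2:I, P3:S(60) | bus: BusRd,Flush
[12] P1: load  L3 | P0:I, P1:S(60), P2:I, P3:S(60) | bus: none
[13] P2: store L3 := 53 | P0:I, P1:I, P2:M(53), P3:I | bus: BusRdX
[14] P2: load  L3 | P0:I, P1:I, P2:M(53), P3:I | bus: none
[15] P3: store L3 := 25 | P0:I, P1:I, P2:I, P3:M(25) | bus: BusRdX,Flush
[16] P3: load  L3 | P0:I, P1:I, P2:I, P3:M(25) | bus: none
[17] P0: load  L0 | P0:S(90), P1:I, P2:S(90), P3:I | bus: none
[18] P0: store L3 := 49 | P0:M(49), P1:I, P2:I, P3:I | bus: BusRdX,Flush
[19] P2: load  L3 | P0:S(49), P1:I, P2:S(49), P3:I | bus: BusRd,Flush
[20] P3: store L3 := 40 | P0:I, P1:I, P2:I, P3:M(40) | bus: BusRdX
[21] P1: load  L3 | P0:I, P1:S(40), P2:I, P3:S(40) | bus: BusRd,Flush
[22] P1: load  L3 | P0:I, P1:S(40), P2:I, P3:S(40) | bus: none
[23] P1: store L2 := 70 | P0:I, P1:M(70), P2:I, P3:I | bus: BusUpgr
[24] P0: load  L3 | P0:S(40), P1:S(40), P2:I, P3:S(40) | bus: BusRd
[25] P0: store L3 := 65 | P0:M(65), P1:I, P2:I, P3:I | bus: BusUpgr
[26] P1: load  L3 | P0:S(65), P1:S(65), P2:I, P3:I | bus: BusRd,Flush
[27] P2: store L2 := 8 | P0:I, P1:I, P2:M(8), P3:I | bus: BusRdX,Flush
[28] P0: load  L3 | P0:S(65), P1:S(65), P2:I, P3:I | bus: none
[29] P0: store L3 := 76 | P0:M(76), P1:I, P2:I, P3:I | bus: BusUpgr

invalidations = 3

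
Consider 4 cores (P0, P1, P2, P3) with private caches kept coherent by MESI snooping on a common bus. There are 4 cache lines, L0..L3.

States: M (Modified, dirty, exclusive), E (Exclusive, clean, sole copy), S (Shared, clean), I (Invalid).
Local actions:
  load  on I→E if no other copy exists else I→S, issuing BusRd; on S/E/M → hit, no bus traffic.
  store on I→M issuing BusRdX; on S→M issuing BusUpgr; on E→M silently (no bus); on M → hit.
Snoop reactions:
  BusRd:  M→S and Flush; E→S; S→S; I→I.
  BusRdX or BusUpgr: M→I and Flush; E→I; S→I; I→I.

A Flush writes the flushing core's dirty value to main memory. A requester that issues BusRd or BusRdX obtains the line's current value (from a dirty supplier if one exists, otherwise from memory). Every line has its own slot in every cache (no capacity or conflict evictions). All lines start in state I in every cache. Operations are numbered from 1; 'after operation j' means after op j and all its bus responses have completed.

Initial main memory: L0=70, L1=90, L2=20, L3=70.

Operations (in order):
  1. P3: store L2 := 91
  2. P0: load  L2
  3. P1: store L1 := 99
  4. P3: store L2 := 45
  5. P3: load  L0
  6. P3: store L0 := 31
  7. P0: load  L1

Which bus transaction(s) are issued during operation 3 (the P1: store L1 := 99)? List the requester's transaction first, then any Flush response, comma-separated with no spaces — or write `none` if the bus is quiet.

bus = BusRdX

  op1 P3: store L2 := 91 → I/I/I/M on L2; bus BusRdX; mem=20
  op2 P0: load  L2 → S/I/I/S on L2; bus BusRd Flush; mem=91
  op3 P1: store L1 := 99 → I/M/I/I on L1; bus BusRdX; mem=90
  op4 P3: store L2 := 45 → I/I/I/M on L2; bus BusUpgr; mem=91
  op5 P3: load  L0 → I/I/I/E on L0; bus BusRd; mem=70
  op6 P3: store L0 := 31 → I/I/I/M on L0; bus (none); mem=70
  op7 P0: load  L1 → S/S/I/I on L1; bus BusRd Flush; mem=99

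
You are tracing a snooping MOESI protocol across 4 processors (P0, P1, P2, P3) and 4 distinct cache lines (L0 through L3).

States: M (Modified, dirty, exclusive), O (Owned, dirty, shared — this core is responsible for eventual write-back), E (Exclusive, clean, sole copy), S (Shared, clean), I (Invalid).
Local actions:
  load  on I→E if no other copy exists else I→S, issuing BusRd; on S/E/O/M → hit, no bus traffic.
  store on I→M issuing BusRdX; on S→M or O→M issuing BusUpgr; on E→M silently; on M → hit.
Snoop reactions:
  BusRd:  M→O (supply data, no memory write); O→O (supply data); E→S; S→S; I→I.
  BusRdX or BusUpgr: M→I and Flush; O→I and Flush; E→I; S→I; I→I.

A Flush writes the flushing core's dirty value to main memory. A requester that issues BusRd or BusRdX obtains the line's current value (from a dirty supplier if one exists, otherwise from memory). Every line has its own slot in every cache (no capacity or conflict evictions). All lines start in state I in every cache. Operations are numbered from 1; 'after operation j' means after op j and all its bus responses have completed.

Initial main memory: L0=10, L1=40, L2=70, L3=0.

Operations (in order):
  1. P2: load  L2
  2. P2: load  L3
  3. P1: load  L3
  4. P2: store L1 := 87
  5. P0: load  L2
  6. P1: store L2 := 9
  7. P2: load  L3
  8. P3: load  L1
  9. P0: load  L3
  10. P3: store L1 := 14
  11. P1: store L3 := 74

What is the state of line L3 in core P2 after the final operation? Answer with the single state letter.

state = I

[1] P2: load  L2 | P0:I, P1:I, P2:E(70), P3:I | bus: BusRd
[2] P2: load  L3 | P0:I, P1:I, P2:E(0), P3:I | bus: BusRd
[3] P1: load  L3 | P0:I, P1:S(0), P2:S(0), P3:I | bus: BusRd
[4] P2: store L1 := 87 | P0:I, P1:I, P2:M(87), P3:I | bus: BusRdX
[5] P0: load  L2 | P0:S(70), P1:I, P2:S(70), P3:I | bus: BusRd
[6] P1: store L2 := 9 | P0:I, P1:M(9), P2:I, P3:I | bus: BusRdX
[7] P2: load  L3 | P0:I, P1:S(0), P2:S(0), P3:I | bus: none
[8] P3: load  L1 | P0:I, P1:I, P2:O(87), P3:S(87) | bus: BusRd
[9] P0: load  L3 | P0:S(0), P1:S(0), P2:S(0), P3:I | bus: BusRd
[10] P3: store L1 := 14 | P0:I, P1:I, P2:I, P3:M(14) | bus: BusUpgr,Flush
[11] P1: store L3 := 74 | P0:I, P1:M(74), P2:I, P3:I | bus: BusUpgr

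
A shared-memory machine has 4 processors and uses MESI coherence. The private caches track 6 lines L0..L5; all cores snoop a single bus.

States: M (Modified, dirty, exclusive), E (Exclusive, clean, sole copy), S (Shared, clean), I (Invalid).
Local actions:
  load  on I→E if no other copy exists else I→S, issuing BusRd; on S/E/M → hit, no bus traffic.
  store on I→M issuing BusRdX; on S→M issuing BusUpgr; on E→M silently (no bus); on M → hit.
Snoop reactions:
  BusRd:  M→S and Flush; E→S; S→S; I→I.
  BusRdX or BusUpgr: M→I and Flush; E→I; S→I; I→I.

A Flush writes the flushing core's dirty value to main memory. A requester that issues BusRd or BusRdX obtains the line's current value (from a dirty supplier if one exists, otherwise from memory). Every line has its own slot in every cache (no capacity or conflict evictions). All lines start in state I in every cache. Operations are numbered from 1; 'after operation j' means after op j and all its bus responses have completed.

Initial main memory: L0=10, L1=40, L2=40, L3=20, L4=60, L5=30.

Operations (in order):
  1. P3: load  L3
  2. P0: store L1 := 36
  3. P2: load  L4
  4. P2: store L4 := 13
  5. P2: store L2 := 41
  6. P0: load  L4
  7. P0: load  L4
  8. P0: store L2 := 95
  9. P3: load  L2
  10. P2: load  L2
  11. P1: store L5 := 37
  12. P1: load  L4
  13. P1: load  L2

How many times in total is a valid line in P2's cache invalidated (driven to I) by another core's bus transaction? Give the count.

invalidations = 1

[1] P3: load  L3 | P0:I, P1:I, P2:I, P3:E(20) | bus: BusRd
[2] P0: store L1 := 36 | P0:M(36), P1:I, P2:I, P3:I | bus: BusRdX
[3] P2: load  L4 | P0:I, P1:I, P2:E(60), P3:I | bus: BusRd
[4] P2: store L4 := 13 | P0:I, P1:I, P2:M(13), P3:I | bus: none
[5] P2: store L2 := 41 | P0:I, P1:I, P2:M(41), P3:I | bus: BusRdX
[6] P0: load  L4 | P0:S(13), P1:I, P2:S(13), P3:I | bus: BusRd,Flush
[7] P0: load  L4 | P0:S(13), P1:I, P2:S(13), P3:I | bus: none
[8] P0: store L2 := 95 | P0:M(95), P1:I, P2:I, P3:I | bus: BusRdX,Flush
[9] P3: load  L2 | P0:S(95), P1:I, P2:I, P3:S(95) | bus: BusRd,Flush
[10] P2: load  L2 | P0:S(95), P1:I, P2:S(95), P3:S(95) | bus: BusRd
[11] P1: store L5 := 37 | P0:I, P1:M(37), P2:I, P3:I | bus: BusRdX
[12] P1: load  L4 | P0:S(13), P1:S(13), P2:S(13), P3:I | bus: BusRd
[13] P1: load  L2 | P0:S(95), P1:S(95), P2:S(95), P3:S(95) | bus: BusRd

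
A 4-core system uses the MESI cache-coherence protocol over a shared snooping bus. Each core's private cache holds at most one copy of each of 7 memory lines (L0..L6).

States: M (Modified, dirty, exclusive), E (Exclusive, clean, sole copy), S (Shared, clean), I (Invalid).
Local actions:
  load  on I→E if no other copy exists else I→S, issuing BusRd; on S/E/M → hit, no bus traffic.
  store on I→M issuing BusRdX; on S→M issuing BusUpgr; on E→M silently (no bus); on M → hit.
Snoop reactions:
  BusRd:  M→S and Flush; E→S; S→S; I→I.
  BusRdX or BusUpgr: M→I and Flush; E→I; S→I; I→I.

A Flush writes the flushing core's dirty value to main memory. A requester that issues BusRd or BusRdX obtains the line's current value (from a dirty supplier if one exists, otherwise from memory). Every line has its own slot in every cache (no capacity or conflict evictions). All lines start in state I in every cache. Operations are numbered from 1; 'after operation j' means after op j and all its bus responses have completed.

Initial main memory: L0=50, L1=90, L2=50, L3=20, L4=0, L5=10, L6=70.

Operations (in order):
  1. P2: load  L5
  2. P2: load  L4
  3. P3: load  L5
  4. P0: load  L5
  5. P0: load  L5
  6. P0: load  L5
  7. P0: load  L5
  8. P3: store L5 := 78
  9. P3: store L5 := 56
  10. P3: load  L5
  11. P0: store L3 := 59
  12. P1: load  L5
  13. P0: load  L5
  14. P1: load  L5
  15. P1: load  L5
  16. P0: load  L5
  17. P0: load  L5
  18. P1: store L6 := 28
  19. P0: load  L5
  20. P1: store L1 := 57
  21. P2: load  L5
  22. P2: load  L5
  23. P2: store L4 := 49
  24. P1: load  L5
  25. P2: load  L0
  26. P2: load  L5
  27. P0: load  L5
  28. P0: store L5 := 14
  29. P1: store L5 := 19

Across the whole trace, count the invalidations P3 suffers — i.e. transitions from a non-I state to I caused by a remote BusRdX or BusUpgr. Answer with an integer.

invalidations = 1

[1] P2: load  L5 | P0:I, P1:I, P2:E(10), P3:I | bus: BusRd
[2] P2: load  L4 | P0:I, P1:I, P2:E(0), P3:I | bus: BusRd
[3] P3: load  L5 | P0:I, P1:I, P2:S(10), P3:S(10) | bus: BusRd
[4] P0: load  L5 | P0:S(10), P1:I, P2:S(10), P3:S(10) | bus: BusRd
[5] P0: load  L5 | P0:S(10), P1:I, P2:S(10), P3:S(10) | bus: none
[6] P0: load  L5 | P0:S(10), P1:I, P2:S(10), P3:S(10) | bus: none
[7] P0: load  L5 | P0:S(10), P1:I, P2:S(10), P3:S(10) | bus: none
[8] P3: store L5 := 78 | P0:I, P1:I, P2:I, P3:M(78) | bus: BusUpgr
[9] P3: store L5 := 56 | P0:I, P1:I, P2:I, P3:M(56) | bus: none
[10] P3: load  L5 | P0:I, P1:I, P2:I, P3:M(56) | bus: none
[11] P0: store L3 := 59 | P0:M(59), P1:I, P2:I, P3:I | bus: BusRdX
[12] P1: load  L5 | P0:I, P1:S(56), P2:I, P3:S(56) | bus: BusRd,Flush
[13] P0: load  L5 | P0:S(56), P1:S(56), P2:I, P3:S(56) | bus: BusRd
[14] P1: load  L5 | P0:S(56), P1:S(56), P2:I, P3:S(56) | bus: none
[15] P1: load  L5 | P0:S(56), P1:S(56), P2:I, P3:S(56) | bus: none
[16] P0: load  L5 | P0:S(56), P1:S(56), P2:I, P3:S(56) | bus: none
[17] P0: load  L5 | P0:S(56), P1:S(56), P2:I, P3:S(56) | bus: none
[18] P1: store L6 := 28 | P0:I, P1:M(28), P2:I, P3:I | bus: BusRdX
[19] P0: load  L5 | P0:S(56), P1:S(56), P2:I, P3:S(56) | bus: none
[20] P1: store L1 := 57 | P0:I, P1:M(57), P2:I, P3:I | bus: BusRdX
[21] P2: load  L5 | P0:S(56), P1:S(56), P2:S(56), P3:S(56) | bus: BusRd
[22] P2: load  L5 | P0:S(56), P1:S(56), P2:S(56), P3:S(56) | bus: none
[23] P2: store L4 := 49 | P0:I, P1:I, P2:M(49), P3:I | bus: none
[24] P1: load  L5 | P0:S(56), P1:S(56), P2:S(56), P3:S(56) | bus: none
[25] P2: load  L0 | P0:I, P1:I, P2:E(50), P3:I | bus: BusRd
[26] P2: load  L5 | P0:S(56), P1:S(56), P2:S(56), P3:S(56) | bus: none
[27] P0: load  L5 | P0:S(56), P1:S(56), P2:S(56), P3:S(56) | bus: none
[28] P0: store L5 := 14 | P0:M(14), P1:I, P2:I, P3:I | bus: BusUpgr
[29] P1: store L5 := 19 | P0:I, P1:M(19), P2:I, P3:I | bus: BusRdX,Flush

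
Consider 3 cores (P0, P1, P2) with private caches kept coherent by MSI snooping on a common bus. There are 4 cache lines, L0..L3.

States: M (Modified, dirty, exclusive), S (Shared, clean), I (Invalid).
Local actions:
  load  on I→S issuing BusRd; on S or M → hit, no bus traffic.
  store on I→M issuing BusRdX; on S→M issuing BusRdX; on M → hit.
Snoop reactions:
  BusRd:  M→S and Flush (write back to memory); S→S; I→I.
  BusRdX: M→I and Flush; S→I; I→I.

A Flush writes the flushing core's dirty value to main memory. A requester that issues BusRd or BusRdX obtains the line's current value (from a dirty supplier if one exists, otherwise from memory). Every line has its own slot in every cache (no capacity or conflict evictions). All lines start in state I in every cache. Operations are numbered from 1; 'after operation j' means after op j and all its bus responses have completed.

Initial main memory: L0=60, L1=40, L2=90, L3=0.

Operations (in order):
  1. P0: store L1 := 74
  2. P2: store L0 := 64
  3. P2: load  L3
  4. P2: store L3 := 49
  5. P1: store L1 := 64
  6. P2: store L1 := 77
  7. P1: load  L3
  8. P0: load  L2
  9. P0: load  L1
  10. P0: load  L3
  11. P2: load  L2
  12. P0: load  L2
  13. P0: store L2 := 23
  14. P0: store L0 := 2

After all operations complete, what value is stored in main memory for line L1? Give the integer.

1. P0: store L1 := 74  bus=[BusRdX]  L1: P0=M P1=I P2=I  mem[L1]=40
2. P2: store L0 := 64  bus=[BusRdX]  L0: P0=I P1=I P2=M  mem[L0]=60
3. P2: load  L3  bus=[BusRd]  L3: P0=I P1=I P2=S  mem[L3]=0
4. P2: store L3 := 49  bus=[BusRdX]  L3: P0=I P1=I P2=M  mem[L3]=0
5. P1: store L1 := 64  bus=[BusRdX,Flush]  L1: P0=I P1=M P2=I  mem[L1]=74
6. P2: store L1 := 77  bus=[BusRdX,Flush]  L1: P0=I P1=I P2=M  mem[L1]=64
7. P1: load  L3  bus=[BusRd,Flush]  L3: P0=I P1=S P2=S  mem[L3]=49
8. P0: load  L2  bus=[BusRd]  L2: P0=S P1=I P2=I  mem[L2]=90
9. P0: load  L1  bus=[BusRd,Flush]  L1: P0=S P1=I P2=S  mem[L1]=77
10. P0: load  L3  bus=[BusRd]  L3: P0=S P1=S P2=S  mem[L3]=49
11. P2: load  L2  bus=[BusRd]  L2: P0=S P1=I P2=S  mem[L2]=90
12. P0: load  L2  bus=[-]  L2: P0=S P1=I P2=S  mem[L2]=90
13. P0: store L2 := 23  bus=[BusRdX]  L2: P0=M P1=I P2=I  mem[L2]=90
14. P0: store L0 := 2  bus=[BusRdX,Flush]  L0: P0=M P1=I P2=I  mem[L0]=64

memory[L1] = 77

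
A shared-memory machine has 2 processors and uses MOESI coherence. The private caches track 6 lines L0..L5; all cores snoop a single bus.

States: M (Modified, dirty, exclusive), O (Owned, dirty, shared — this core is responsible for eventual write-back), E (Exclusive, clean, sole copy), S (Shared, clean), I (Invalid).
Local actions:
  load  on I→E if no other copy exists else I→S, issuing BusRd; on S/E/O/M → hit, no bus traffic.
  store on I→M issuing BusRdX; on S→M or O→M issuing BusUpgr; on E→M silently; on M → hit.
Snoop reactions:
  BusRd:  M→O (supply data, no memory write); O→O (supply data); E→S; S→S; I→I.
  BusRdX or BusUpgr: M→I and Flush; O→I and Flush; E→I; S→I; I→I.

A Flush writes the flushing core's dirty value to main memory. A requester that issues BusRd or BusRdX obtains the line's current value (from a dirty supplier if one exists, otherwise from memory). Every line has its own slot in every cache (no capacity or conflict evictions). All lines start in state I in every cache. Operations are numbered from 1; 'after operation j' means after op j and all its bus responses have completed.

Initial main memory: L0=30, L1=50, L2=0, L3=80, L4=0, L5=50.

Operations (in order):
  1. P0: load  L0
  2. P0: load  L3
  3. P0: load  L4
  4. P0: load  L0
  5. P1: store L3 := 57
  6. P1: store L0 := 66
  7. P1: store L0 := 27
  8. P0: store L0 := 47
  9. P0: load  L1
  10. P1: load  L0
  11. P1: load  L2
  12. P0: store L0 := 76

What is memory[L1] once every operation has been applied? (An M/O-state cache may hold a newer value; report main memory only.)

step 1: P0: load  L0  ⟶  EI  (L0)  txn=BusRd  M[L0]=30
step 2: P0: load  L3  ⟶  EI  (L3)  txn=BusRd  M[L3]=80
step 3: P0: load  L4  ⟶  EI  (L4)  txn=BusRd  M[L4]=0
step 4: P0: load  L0  ⟶  EI  (L0)  txn=∅  M[L0]=30
step 5: P1: store L3 := 57  ⟶  IM  (L3)  txn=BusRdX  M[L3]=80
step 6: P1: store L0 := 66  ⟶  IM  (L0)  txn=BusRdX  M[L0]=30
step 7: P1: store L0 := 27  ⟶  IM  (L0)  txn=∅  M[L0]=30
step 8: P0: store L0 := 47  ⟶  MI  (L0)  txn=BusRdX+Flush  M[L0]=27
step 9: P0: load  L1  ⟶  EI  (L1)  txn=BusRd  M[L1]=50
step 10: P1: load  L0  ⟶  OS  (L0)  txn=BusRd  M[L0]=27
step 11: P1: load  L2  ⟶  IE  (L2)  txn=BusRd  M[L2]=0
step 12: P0: store L0 := 76  ⟶  MI  (L0)  txn=BusUpgr  M[L0]=27

memory[L1] = 50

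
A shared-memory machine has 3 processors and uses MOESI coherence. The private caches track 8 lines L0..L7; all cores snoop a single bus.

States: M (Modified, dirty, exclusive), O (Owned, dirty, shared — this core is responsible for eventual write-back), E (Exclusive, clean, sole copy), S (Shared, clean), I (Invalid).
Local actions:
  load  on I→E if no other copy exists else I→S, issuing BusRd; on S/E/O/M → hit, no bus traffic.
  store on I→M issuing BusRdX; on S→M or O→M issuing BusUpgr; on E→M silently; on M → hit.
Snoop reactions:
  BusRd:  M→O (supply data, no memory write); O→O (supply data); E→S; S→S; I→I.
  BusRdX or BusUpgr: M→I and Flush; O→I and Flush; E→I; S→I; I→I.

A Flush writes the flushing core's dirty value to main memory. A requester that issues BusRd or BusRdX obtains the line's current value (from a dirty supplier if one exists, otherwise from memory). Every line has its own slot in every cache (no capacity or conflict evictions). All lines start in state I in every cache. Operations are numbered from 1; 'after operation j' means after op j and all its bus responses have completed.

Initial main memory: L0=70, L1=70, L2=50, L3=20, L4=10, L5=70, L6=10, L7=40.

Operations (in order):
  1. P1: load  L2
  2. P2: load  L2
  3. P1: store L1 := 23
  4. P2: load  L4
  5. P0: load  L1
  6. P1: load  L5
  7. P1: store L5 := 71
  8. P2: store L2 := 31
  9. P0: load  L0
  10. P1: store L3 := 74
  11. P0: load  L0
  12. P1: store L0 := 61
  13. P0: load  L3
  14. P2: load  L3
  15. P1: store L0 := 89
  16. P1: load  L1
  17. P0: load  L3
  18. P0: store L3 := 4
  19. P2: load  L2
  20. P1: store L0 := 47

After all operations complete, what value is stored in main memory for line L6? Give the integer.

memory[L6] = 10

step 1: P1: load  L2  ⟶  IEI  (L2)  txn=BusRd  M[L2]=50
step 2: P2: load  L2  ⟶  ISS  (L2)  txn=BusRd  M[L2]=50
step 3: P1: store L1 := 23  ⟶  IMI  (L1)  txn=BusRdX  M[L1]=70
step 4: P2: load  L4  ⟶  IIE  (L4)  txn=BusRd  M[L4]=10
step 5: P0: load  L1  ⟶  SOI  (L1)  txn=BusRd  M[L1]=70
step 6: P1: load  L5  ⟶  IEI  (L5)  txn=BusRd  M[L5]=70
step 7: P1: store L5 := 71  ⟶  IMI  (L5)  txn=∅  M[L5]=70
step 8: P2: store L2 := 31  ⟶  IIM  (L2)  txn=BusUpgr  M[L2]=50
step 9: P0: load  L0  ⟶  EII  (L0)  txn=BusRd  M[L0]=70
step 10: P1: store L3 := 74  ⟶  IMI  (L3)  txn=BusRdX  M[L3]=20
step 11: P0: load  L0  ⟶  EII  (L0)  txn=∅  M[L0]=70
step 12: P1: store L0 := 61  ⟶  IMI  (L0)  txn=BusRdX  M[L0]=70
step 13: P0: load  L3  ⟶  SOI  (L3)  txn=BusRd  M[L3]=20
step 14: P2: load  L3  ⟶  SOS  (L3)  txn=BusRd  M[L3]=20
step 15: P1: store L0 := 89  ⟶  IMI  (L0)  txn=∅  M[L0]=70
step 16: P1: load  L1  ⟶  SOI  (L1)  txn=∅  M[L1]=70
step 17: P0: load  L3  ⟶  SOS  (L3)  txn=∅  M[L3]=20
step 18: P0: store L3 := 4  ⟶  MII  (L3)  txn=BusUpgr+Flush  M[L3]=74
step 19: P2: load  L2  ⟶  IIM  (L2)  txn=∅  M[L2]=50
step 20: P1: store L0 := 47  ⟶  IMI  (L0)  txn=∅  M[L0]=70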